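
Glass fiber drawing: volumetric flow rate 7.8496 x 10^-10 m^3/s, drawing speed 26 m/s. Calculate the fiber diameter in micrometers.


Cross-sectional area from continuity:
  A = Q / v = 7.8496 x 10^-10 / 26 = 3.019077 x 10^-11 m^2
Diameter from circular cross-section:
  d = sqrt(4A / pi) * 10^6 (m -> um)
  d = sqrt(4 * 3.019077 x 10^-11 / pi) * 10^6 = 6.2 um

6.2 um


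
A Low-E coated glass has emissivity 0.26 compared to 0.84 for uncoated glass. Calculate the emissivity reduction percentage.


Percentage reduction = (1 - coated/uncoated) * 100
  Ratio = 0.26 / 0.84 = 0.3095
  Reduction = (1 - 0.3095) * 100 = 69.0%

69.0%


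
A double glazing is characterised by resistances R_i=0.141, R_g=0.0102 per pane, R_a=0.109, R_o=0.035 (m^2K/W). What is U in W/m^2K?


Total thermal resistance (series):
  R_total = R_in + R_glass + R_air + R_glass + R_out
  R_total = 0.141 + 0.0102 + 0.109 + 0.0102 + 0.035 = 0.3054 m^2K/W
U-value = 1 / R_total = 1 / 0.3054 = 3.274 W/m^2K

3.274 W/m^2K


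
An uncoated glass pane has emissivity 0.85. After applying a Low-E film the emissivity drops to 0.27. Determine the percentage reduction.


Percentage reduction = (1 - coated/uncoated) * 100
  Ratio = 0.27 / 0.85 = 0.3176
  Reduction = (1 - 0.3176) * 100 = 68.2%

68.2%


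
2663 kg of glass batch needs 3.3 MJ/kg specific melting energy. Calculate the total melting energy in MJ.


Total energy = mass * specific energy
  E = 2663 * 3.3 = 8787.9 MJ

8787.9 MJ


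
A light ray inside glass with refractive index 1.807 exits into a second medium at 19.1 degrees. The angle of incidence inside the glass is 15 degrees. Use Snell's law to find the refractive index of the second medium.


Apply Snell's law: n1 * sin(theta1) = n2 * sin(theta2)
  n2 = n1 * sin(theta1) / sin(theta2)
  sin(15) = 0.258819
  sin(19.1) = 0.327218
  n2 = 1.807 * 0.258819 / 0.327218 = 1.4293

1.4293


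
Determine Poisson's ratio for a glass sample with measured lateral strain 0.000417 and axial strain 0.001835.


Poisson's ratio: nu = lateral strain / axial strain
  nu = 0.000417 / 0.001835 = 0.2272

0.2272


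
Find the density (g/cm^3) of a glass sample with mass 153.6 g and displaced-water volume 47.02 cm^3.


Use the definition of density:
  rho = mass / volume
  rho = 153.6 / 47.02 = 3.267 g/cm^3

3.267 g/cm^3


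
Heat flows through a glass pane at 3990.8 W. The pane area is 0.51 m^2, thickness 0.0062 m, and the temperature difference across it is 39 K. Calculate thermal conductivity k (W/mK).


Fourier's law rearranged: k = Q * t / (A * dT)
  Numerator = 3990.8 * 0.0062 = 24.74296
  Denominator = 0.51 * 39 = 19.89
  k = 24.74296 / 19.89 = 1.244 W/mK

1.244 W/mK


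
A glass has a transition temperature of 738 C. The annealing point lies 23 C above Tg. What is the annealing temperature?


The annealing temperature is Tg plus the offset:
  T_anneal = 738 + 23 = 761 C

761 C


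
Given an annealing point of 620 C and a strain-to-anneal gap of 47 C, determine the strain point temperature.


Strain point = annealing point - difference:
  T_strain = 620 - 47 = 573 C

573 C


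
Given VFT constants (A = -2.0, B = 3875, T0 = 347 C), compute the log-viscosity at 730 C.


VFT equation: log(eta) = A + B / (T - T0)
  T - T0 = 730 - 347 = 383
  B / (T - T0) = 3875 / 383 = 10.117
  log(eta) = -2.0 + 10.117 = 8.117

8.117


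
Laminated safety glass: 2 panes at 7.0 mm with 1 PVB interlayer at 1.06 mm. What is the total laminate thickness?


Total thickness = glass contribution + PVB contribution
  Glass: 2 * 7.0 = 14.0 mm
  PVB: 1 * 1.06 = 1.06 mm
  Total = 14.0 + 1.06 = 15.06 mm

15.06 mm


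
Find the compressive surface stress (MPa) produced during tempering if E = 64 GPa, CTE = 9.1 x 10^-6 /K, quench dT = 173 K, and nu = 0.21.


Tempering stress: sigma = E * alpha * dT / (1 - nu)
  E (MPa) = 64 * 1000 = 64000
  Numerator = 64000 * (9.1 x 10^-6) * 173 = 100.7552
  Denominator = 1 - 0.21 = 0.79
  sigma = 100.7552 / 0.79 = 127.5 MPa

127.5 MPa


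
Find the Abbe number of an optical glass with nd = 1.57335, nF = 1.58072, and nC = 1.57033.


Abbe number formula: Vd = (nd - 1) / (nF - nC)
  nd - 1 = 1.57335 - 1 = 0.57335
  nF - nC = 1.58072 - 1.57033 = 0.01039
  Vd = 0.57335 / 0.01039 = 55.18

55.18


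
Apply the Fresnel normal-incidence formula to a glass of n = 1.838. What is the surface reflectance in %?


Fresnel reflectance at normal incidence:
  R = ((n - 1)/(n + 1))^2
  (n - 1)/(n + 1) = (1.838 - 1)/(1.838 + 1) = 0.295278
  R = 0.295278^2 = 0.0871891
  R(%) = 0.0871891 * 100 = 8.719%

8.719%


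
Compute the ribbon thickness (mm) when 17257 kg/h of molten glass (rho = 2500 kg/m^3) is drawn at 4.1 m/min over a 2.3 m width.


Ribbon cross-section from mass balance:
  Volume rate = throughput / density = 17257 / 2500 = 6.9028 m^3/h
  thickness = volume rate / (speed * 60 * width), i.e.
  thickness = throughput / (60 * speed * width * density) * 1000
  thickness = 17257 / (60 * 4.1 * 2.3 * 2500) * 1000 = 12.2 mm

12.2 mm


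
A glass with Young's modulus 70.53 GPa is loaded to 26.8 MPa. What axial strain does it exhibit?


Rearrange E = sigma / epsilon:
  epsilon = sigma / E
  E (MPa) = 70.53 * 1000 = 70530
  epsilon = 26.8 / 70530 = 0.00038

0.00038


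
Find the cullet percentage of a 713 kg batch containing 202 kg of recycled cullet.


Cullet ratio = (cullet mass / total batch mass) * 100
  Ratio = 202 / 713 * 100 = 28.33%

28.33%


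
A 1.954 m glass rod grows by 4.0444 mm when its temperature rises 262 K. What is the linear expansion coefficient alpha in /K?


Rearrange dL = alpha * L0 * dT for alpha:
  alpha = dL / (L0 * dT)
  alpha = (4.0444 / 1000) / (1.954 * 262) = 0.0000079 /K = 7.9 x 10^-6 /K

7.9 x 10^-6 /K


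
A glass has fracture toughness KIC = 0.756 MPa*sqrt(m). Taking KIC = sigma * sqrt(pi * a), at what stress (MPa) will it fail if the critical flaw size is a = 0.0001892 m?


Rearrange KIC = sigma * sqrt(pi * a):
  sigma = KIC / sqrt(pi * a)
  sqrt(pi * 0.0001892) = 0.02438
  sigma = 0.756 / 0.02438 = 31.01 MPa

31.01 MPa


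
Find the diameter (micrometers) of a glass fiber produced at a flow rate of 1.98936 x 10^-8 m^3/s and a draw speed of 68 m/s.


Cross-sectional area from continuity:
  A = Q / v = 1.98936 x 10^-8 / 68 = 2.925529 x 10^-10 m^2
Diameter from circular cross-section:
  d = sqrt(4A / pi) * 10^6 (m -> um)
  d = sqrt(4 * 2.925529 x 10^-10 / pi) * 10^6 = 19.3 um

19.3 um


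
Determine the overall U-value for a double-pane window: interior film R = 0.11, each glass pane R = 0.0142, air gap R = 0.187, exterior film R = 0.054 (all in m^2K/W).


Total thermal resistance (series):
  R_total = R_in + R_glass + R_air + R_glass + R_out
  R_total = 0.11 + 0.0142 + 0.187 + 0.0142 + 0.054 = 0.3794 m^2K/W
U-value = 1 / R_total = 1 / 0.3794 = 2.636 W/m^2K

2.636 W/m^2K


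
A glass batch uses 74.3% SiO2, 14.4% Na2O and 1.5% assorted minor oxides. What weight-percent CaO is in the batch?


Pieces sum to 100%:
  CaO = 100 - (SiO2 + Na2O + others)
  CaO = 100 - (74.3 + 14.4 + 1.5) = 9.8%

9.8%


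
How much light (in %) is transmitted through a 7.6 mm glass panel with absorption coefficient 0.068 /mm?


Beer-Lambert law: T = exp(-alpha * thickness)
  exponent = -0.068 * 7.6 = -0.5168
  T = exp(-0.5168) = 0.5964
  Percentage = 0.5964 * 100 = 59.64%

59.64%


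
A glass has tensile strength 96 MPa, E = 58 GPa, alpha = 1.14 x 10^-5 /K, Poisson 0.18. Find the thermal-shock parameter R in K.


Thermal shock resistance: R = sigma * (1 - nu) / (E * alpha)
  Numerator = 96 * (1 - 0.18) = 78.72
  Denominator = 58 * 1000 * (1.14 x 10^-5) = 0.6612
  R = 78.72 / 0.6612 = 119.1 K

119.1 K


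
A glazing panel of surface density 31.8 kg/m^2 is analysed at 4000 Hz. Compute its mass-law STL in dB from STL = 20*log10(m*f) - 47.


Mass law: STL = 20 * log10(m * f) - 47
  m * f = 31.8 * 4000 = 127200
  log10(127200) = 5.10449
  STL = 20 * 5.10449 - 47 = 102.0898 - 47 = 55.1 dB

55.1 dB


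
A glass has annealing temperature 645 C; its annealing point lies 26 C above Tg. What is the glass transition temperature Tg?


Rearrange T_anneal = Tg + offset for Tg:
  Tg = T_anneal - offset = 645 - 26 = 619 C

619 C


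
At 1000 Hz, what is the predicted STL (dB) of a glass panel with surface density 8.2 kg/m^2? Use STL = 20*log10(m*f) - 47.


Mass law: STL = 20 * log10(m * f) - 47
  m * f = 8.2 * 1000 = 8200
  log10(8200) = 3.91381
  STL = 20 * 3.91381 - 47 = 78.2762 - 47 = 31.3 dB

31.3 dB


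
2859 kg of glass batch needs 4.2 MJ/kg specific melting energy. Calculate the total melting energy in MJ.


Total energy = mass * specific energy
  E = 2859 * 4.2 = 12007.8 MJ

12007.8 MJ


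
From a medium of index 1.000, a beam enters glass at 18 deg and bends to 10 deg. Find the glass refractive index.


Apply Snell's law: n1 * sin(theta1) = n2 * sin(theta2)
  n2 = n1 * sin(theta1) / sin(theta2)
  sin(18) = 0.309017
  sin(10) = 0.173648
  n2 = 1.000 * 0.309017 / 0.173648 = 1.7796

1.7796


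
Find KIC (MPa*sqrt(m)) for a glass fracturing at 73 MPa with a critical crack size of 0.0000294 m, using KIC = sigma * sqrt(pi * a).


Fracture toughness: KIC = sigma * sqrt(pi * a)
  pi * a = pi * 0.0000294 = 0.000092363
  sqrt(pi * a) = 0.009611
  KIC = 73 * 0.009611 = 0.702 MPa*sqrt(m)

0.702 MPa*sqrt(m)


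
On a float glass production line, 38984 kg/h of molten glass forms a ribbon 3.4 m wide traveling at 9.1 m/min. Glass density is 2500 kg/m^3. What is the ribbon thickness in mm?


Ribbon cross-section from mass balance:
  Volume rate = throughput / density = 38984 / 2500 = 15.5936 m^3/h
  thickness = volume rate / (speed * 60 * width), i.e.
  thickness = throughput / (60 * speed * width * density) * 1000
  thickness = 38984 / (60 * 9.1 * 3.4 * 2500) * 1000 = 8.4 mm

8.4 mm


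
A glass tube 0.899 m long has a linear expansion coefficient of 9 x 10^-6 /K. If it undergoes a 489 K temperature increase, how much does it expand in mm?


Thermal expansion formula: dL = alpha * L0 * dT
  dL = (9 x 10^-6) * 0.899 * 489 = 0.0039565 m
Convert to mm: 0.0039565 * 1000 = 3.9565 mm

3.9565 mm


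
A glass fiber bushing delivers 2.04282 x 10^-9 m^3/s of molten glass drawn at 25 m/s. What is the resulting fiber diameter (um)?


Cross-sectional area from continuity:
  A = Q / v = 2.04282 x 10^-9 / 25 = 8.17128 x 10^-11 m^2
Diameter from circular cross-section:
  d = sqrt(4A / pi) * 10^6 (m -> um)
  d = sqrt(4 * 8.17128 x 10^-11 / pi) * 10^6 = 10.2 um

10.2 um


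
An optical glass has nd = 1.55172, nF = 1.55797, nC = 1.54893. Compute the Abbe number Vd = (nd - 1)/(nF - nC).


Abbe number formula: Vd = (nd - 1) / (nF - nC)
  nd - 1 = 1.55172 - 1 = 0.55172
  nF - nC = 1.55797 - 1.54893 = 0.00904
  Vd = 0.55172 / 0.00904 = 61.03

61.03


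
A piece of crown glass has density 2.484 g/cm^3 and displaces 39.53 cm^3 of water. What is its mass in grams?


Rearrange rho = m / V:
  m = rho * V
  m = 2.484 * 39.53 = 98.193 g

98.193 g


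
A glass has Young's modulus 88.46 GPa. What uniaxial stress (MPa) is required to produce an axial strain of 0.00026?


Rearrange E = sigma / epsilon:
  sigma = E * epsilon
  E (MPa) = 88.46 * 1000 = 88460
  sigma = 88460 * 0.00026 = 23.0 MPa

23.0 MPa


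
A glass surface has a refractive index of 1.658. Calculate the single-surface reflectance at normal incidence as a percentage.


Fresnel reflectance at normal incidence:
  R = ((n - 1)/(n + 1))^2
  (n - 1)/(n + 1) = (1.658 - 1)/(1.658 + 1) = 0.247555
  R = 0.247555^2 = 0.0612835
  R(%) = 0.0612835 * 100 = 6.128%

6.128%


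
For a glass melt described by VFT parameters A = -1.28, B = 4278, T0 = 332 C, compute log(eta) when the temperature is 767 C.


VFT equation: log(eta) = A + B / (T - T0)
  T - T0 = 767 - 332 = 435
  B / (T - T0) = 4278 / 435 = 9.834
  log(eta) = -1.28 + 9.834 = 8.554

8.554


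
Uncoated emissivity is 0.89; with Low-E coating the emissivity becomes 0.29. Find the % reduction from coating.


Percentage reduction = (1 - coated/uncoated) * 100
  Ratio = 0.29 / 0.89 = 0.3258
  Reduction = (1 - 0.3258) * 100 = 67.4%

67.4%


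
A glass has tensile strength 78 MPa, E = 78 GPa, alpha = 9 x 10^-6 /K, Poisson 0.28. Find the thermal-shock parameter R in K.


Thermal shock resistance: R = sigma * (1 - nu) / (E * alpha)
  Numerator = 78 * (1 - 0.28) = 56.16
  Denominator = 78 * 1000 * (9 x 10^-6) = 0.702
  R = 56.16 / 0.702 = 80.0 K

80.0 K


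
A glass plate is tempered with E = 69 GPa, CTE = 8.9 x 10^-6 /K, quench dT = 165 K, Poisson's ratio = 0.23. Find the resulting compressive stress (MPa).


Tempering stress: sigma = E * alpha * dT / (1 - nu)
  E (MPa) = 69 * 1000 = 69000
  Numerator = 69000 * (8.9 x 10^-6) * 165 = 101.3265
  Denominator = 1 - 0.23 = 0.77
  sigma = 101.3265 / 0.77 = 131.6 MPa

131.6 MPa


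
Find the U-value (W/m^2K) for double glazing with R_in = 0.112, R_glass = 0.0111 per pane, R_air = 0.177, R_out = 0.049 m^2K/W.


Total thermal resistance (series):
  R_total = R_in + R_glass + R_air + R_glass + R_out
  R_total = 0.112 + 0.0111 + 0.177 + 0.0111 + 0.049 = 0.3602 m^2K/W
U-value = 1 / R_total = 1 / 0.3602 = 2.776 W/m^2K

2.776 W/m^2K


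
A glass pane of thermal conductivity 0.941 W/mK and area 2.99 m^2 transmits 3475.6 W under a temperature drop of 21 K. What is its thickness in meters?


Fourier's law: t = k * A * dT / Q
  t = 0.941 * 2.99 * 21 / 3475.6
  t = 59.08539 / 3475.6 = 0.017 m

0.017 m


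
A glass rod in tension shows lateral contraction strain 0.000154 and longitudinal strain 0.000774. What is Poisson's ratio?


Poisson's ratio: nu = lateral strain / axial strain
  nu = 0.000154 / 0.000774 = 0.199

0.199


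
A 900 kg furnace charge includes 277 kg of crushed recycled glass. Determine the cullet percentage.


Cullet ratio = (cullet mass / total batch mass) * 100
  Ratio = 277 / 900 * 100 = 30.78%

30.78%


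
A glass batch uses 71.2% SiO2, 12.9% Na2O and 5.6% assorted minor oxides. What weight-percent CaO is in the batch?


Pieces sum to 100%:
  CaO = 100 - (SiO2 + Na2O + others)
  CaO = 100 - (71.2 + 12.9 + 5.6) = 10.3%

10.3%


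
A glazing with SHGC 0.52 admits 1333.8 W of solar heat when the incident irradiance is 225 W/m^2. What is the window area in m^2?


Rearrange Q = Area * SHGC * Irradiance:
  Area = Q / (SHGC * Irradiance)
  Area = 1333.8 / (0.52 * 225) = 11.4 m^2

11.4 m^2


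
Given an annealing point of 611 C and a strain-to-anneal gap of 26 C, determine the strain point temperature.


Strain point = annealing point - difference:
  T_strain = 611 - 26 = 585 C

585 C


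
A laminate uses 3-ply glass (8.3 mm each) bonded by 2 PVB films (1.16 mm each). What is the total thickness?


Total thickness = glass contribution + PVB contribution
  Glass: 3 * 8.3 = 24.9 mm
  PVB: 2 * 1.16 = 2.32 mm
  Total = 24.9 + 2.32 = 27.22 mm

27.22 mm


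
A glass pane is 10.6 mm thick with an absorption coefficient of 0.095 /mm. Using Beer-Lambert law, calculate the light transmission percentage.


Beer-Lambert law: T = exp(-alpha * thickness)
  exponent = -0.095 * 10.6 = -1.007
  T = exp(-1.007) = 0.3653
  Percentage = 0.3653 * 100 = 36.53%

36.53%


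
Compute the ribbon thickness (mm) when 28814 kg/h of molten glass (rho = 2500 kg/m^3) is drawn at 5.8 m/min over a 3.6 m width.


Ribbon cross-section from mass balance:
  Volume rate = throughput / density = 28814 / 2500 = 11.5256 m^3/h
  thickness = volume rate / (speed * 60 * width), i.e.
  thickness = throughput / (60 * speed * width * density) * 1000
  thickness = 28814 / (60 * 5.8 * 3.6 * 2500) * 1000 = 9.2 mm

9.2 mm


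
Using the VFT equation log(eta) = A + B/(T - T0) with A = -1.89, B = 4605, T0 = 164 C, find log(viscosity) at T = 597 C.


VFT equation: log(eta) = A + B / (T - T0)
  T - T0 = 597 - 164 = 433
  B / (T - T0) = 4605 / 433 = 10.635
  log(eta) = -1.89 + 10.635 = 8.745

8.745


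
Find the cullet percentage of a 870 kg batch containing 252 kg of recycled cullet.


Cullet ratio = (cullet mass / total batch mass) * 100
  Ratio = 252 / 870 * 100 = 28.97%

28.97%


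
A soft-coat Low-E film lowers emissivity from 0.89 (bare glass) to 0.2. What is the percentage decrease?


Percentage reduction = (1 - coated/uncoated) * 100
  Ratio = 0.2 / 0.89 = 0.2247
  Reduction = (1 - 0.2247) * 100 = 77.5%

77.5%


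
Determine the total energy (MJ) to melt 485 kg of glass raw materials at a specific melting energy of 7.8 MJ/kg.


Total energy = mass * specific energy
  E = 485 * 7.8 = 3783 MJ

3783 MJ


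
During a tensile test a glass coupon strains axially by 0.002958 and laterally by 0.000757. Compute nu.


Poisson's ratio: nu = lateral strain / axial strain
  nu = 0.000757 / 0.002958 = 0.2559

0.2559


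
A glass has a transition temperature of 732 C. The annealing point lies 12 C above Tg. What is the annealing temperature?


The annealing temperature is Tg plus the offset:
  T_anneal = 732 + 12 = 744 C

744 C


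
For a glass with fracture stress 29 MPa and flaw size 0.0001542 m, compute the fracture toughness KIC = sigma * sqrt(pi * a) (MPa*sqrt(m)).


Fracture toughness: KIC = sigma * sqrt(pi * a)
  pi * a = pi * 0.0001542 = 0.000484434
  sqrt(pi * a) = 0.02201
  KIC = 29 * 0.02201 = 0.638 MPa*sqrt(m)

0.638 MPa*sqrt(m)


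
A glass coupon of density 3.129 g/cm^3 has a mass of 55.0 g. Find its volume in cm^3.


Rearrange rho = m / V:
  V = m / rho
  V = 55.0 / 3.129 = 17.578 cm^3

17.578 cm^3


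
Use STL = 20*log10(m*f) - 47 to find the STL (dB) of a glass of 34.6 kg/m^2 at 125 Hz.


Mass law: STL = 20 * log10(m * f) - 47
  m * f = 34.6 * 125 = 4325
  log10(4325) = 3.63599
  STL = 20 * 3.63599 - 47 = 72.7198 - 47 = 25.7 dB

25.7 dB


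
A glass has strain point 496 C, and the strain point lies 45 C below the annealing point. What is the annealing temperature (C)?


T_anneal = T_strain + gap:
  T_anneal = 496 + 45 = 541 C

541 C


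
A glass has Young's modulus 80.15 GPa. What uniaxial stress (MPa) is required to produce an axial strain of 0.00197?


Rearrange E = sigma / epsilon:
  sigma = E * epsilon
  E (MPa) = 80.15 * 1000 = 80150
  sigma = 80150 * 0.00197 = 157.9 MPa

157.9 MPa


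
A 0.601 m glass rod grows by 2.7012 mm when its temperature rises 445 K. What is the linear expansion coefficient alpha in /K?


Rearrange dL = alpha * L0 * dT for alpha:
  alpha = dL / (L0 * dT)
  alpha = (2.7012 / 1000) / (0.601 * 445) = 0.0000101 /K = 1.01 x 10^-5 /K

1.01 x 10^-5 /K


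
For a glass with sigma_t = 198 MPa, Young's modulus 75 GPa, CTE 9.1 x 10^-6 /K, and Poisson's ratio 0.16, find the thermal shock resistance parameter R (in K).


Thermal shock resistance: R = sigma * (1 - nu) / (E * alpha)
  Numerator = 198 * (1 - 0.16) = 166.32
  Denominator = 75 * 1000 * (9.1 x 10^-6) = 0.6825
  R = 166.32 / 0.6825 = 243.7 K

243.7 K


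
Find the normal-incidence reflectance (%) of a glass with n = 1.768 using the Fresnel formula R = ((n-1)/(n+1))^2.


Fresnel reflectance at normal incidence:
  R = ((n - 1)/(n + 1))^2
  (n - 1)/(n + 1) = (1.768 - 1)/(1.768 + 1) = 0.277457
  R = 0.277457^2 = 0.0769824
  R(%) = 0.0769824 * 100 = 7.698%

7.698%


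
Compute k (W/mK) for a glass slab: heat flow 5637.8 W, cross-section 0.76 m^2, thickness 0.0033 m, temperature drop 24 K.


Fourier's law rearranged: k = Q * t / (A * dT)
  Numerator = 5637.8 * 0.0033 = 18.60474
  Denominator = 0.76 * 24 = 18.24
  k = 18.60474 / 18.24 = 1.02 W/mK

1.02 W/mK


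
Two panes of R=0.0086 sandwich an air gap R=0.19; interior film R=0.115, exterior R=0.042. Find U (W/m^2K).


Total thermal resistance (series):
  R_total = R_in + R_glass + R_air + R_glass + R_out
  R_total = 0.115 + 0.0086 + 0.19 + 0.0086 + 0.042 = 0.3642 m^2K/W
U-value = 1 / R_total = 1 / 0.3642 = 2.746 W/m^2K

2.746 W/m^2K


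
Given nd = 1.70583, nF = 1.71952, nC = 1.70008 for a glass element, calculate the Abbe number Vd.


Abbe number formula: Vd = (nd - 1) / (nF - nC)
  nd - 1 = 1.70583 - 1 = 0.70583
  nF - nC = 1.71952 - 1.70008 = 0.01944
  Vd = 0.70583 / 0.01944 = 36.31

36.31


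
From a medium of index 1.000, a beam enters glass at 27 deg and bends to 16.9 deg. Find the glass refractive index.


Apply Snell's law: n1 * sin(theta1) = n2 * sin(theta2)
  n2 = n1 * sin(theta1) / sin(theta2)
  sin(27) = 0.45399
  sin(16.9) = 0.290702
  n2 = 1.000 * 0.45399 / 0.290702 = 1.5617

1.5617


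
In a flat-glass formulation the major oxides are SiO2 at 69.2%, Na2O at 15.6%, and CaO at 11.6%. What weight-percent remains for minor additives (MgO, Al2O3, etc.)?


Sum the three major oxides:
  SiO2 + Na2O + CaO = 69.2 + 15.6 + 11.6 = 96.4%
Subtract from 100%:
  Others = 100 - 96.4 = 3.6%

3.6%


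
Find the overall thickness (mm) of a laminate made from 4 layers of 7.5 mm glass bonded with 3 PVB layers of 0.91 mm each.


Total thickness = glass contribution + PVB contribution
  Glass: 4 * 7.5 = 30.0 mm
  PVB: 3 * 0.91 = 2.73 mm
  Total = 30.0 + 2.73 = 32.73 mm

32.73 mm


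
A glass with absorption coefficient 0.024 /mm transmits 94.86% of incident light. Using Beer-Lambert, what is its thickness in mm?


Rearrange T = exp(-alpha * thickness):
  thickness = -ln(T) / alpha
  T = 94.86/100 = 0.9486
  ln(T) = -0.05277
  -ln(T) = 0.05277
  thickness = 0.05277 / 0.024 = 2.2 mm

2.2 mm


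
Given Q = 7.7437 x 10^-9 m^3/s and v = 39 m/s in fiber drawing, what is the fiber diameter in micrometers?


Cross-sectional area from continuity:
  A = Q / v = 7.7437 x 10^-9 / 39 = 1.985564 x 10^-10 m^2
Diameter from circular cross-section:
  d = sqrt(4A / pi) * 10^6 (m -> um)
  d = sqrt(4 * 1.985564 x 10^-10 / pi) * 10^6 = 15.9 um

15.9 um


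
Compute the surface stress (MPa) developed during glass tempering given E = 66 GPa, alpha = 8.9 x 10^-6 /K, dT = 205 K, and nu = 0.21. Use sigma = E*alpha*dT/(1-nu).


Tempering stress: sigma = E * alpha * dT / (1 - nu)
  E (MPa) = 66 * 1000 = 66000
  Numerator = 66000 * (8.9 x 10^-6) * 205 = 120.417
  Denominator = 1 - 0.21 = 0.79
  sigma = 120.417 / 0.79 = 152.4 MPa

152.4 MPa


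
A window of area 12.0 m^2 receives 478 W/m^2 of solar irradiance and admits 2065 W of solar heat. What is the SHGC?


Rearrange Q = Area * SHGC * Irradiance:
  SHGC = Q / (Area * Irradiance)
  SHGC = 2065 / (12.0 * 478) = 0.36

0.36


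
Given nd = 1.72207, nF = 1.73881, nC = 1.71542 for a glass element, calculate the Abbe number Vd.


Abbe number formula: Vd = (nd - 1) / (nF - nC)
  nd - 1 = 1.72207 - 1 = 0.72207
  nF - nC = 1.73881 - 1.71542 = 0.02339
  Vd = 0.72207 / 0.02339 = 30.87

30.87


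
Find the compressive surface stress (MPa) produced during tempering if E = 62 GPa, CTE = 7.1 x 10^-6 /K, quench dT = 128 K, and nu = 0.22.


Tempering stress: sigma = E * alpha * dT / (1 - nu)
  E (MPa) = 62 * 1000 = 62000
  Numerator = 62000 * (7.1 x 10^-6) * 128 = 56.3456
  Denominator = 1 - 0.22 = 0.78
  sigma = 56.3456 / 0.78 = 72.2 MPa

72.2 MPa


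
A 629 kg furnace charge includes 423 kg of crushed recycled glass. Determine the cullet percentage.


Cullet ratio = (cullet mass / total batch mass) * 100
  Ratio = 423 / 629 * 100 = 67.25%

67.25%


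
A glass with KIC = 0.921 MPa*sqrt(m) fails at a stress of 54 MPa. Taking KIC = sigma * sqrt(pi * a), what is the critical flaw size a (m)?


Rearrange KIC = sigma * sqrt(pi * a):
  sqrt(pi * a) = KIC / sigma
  sqrt(pi * a) = 0.921 / 54 = 0.017056
  a = (KIC / sigma)^2 / pi
  a = 0.017056^2 / pi = 0.0000926 m

0.0000926 m


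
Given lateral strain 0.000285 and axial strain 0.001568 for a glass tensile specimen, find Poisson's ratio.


Poisson's ratio: nu = lateral strain / axial strain
  nu = 0.000285 / 0.001568 = 0.1818

0.1818


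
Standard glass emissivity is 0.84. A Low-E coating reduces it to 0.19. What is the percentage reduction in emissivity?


Percentage reduction = (1 - coated/uncoated) * 100
  Ratio = 0.19 / 0.84 = 0.2262
  Reduction = (1 - 0.2262) * 100 = 77.4%

77.4%


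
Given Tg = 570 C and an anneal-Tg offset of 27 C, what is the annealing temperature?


The annealing temperature is Tg plus the offset:
  T_anneal = 570 + 27 = 597 C

597 C


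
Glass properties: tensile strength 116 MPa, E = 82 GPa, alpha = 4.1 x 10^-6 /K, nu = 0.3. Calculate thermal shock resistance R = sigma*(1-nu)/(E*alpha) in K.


Thermal shock resistance: R = sigma * (1 - nu) / (E * alpha)
  Numerator = 116 * (1 - 0.3) = 81.2
  Denominator = 82 * 1000 * (4.1 x 10^-6) = 0.3362
  R = 81.2 / 0.3362 = 241.5 K

241.5 K


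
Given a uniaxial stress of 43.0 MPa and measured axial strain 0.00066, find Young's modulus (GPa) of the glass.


Young's modulus: E = stress / strain
  E = 43.0 MPa / 0.00066 = 65151.52 MPa
Convert to GPa: 65151.52 / 1000 = 65.15 GPa

65.15 GPa


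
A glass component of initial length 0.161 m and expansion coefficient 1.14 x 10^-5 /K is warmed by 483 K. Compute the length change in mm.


Thermal expansion formula: dL = alpha * L0 * dT
  dL = (1.14 x 10^-5) * 0.161 * 483 = 0.0008865 m
Convert to mm: 0.0008865 * 1000 = 0.8865 mm

0.8865 mm


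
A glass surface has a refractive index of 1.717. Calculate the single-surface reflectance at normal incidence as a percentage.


Fresnel reflectance at normal incidence:
  R = ((n - 1)/(n + 1))^2
  (n - 1)/(n + 1) = (1.717 - 1)/(1.717 + 1) = 0.263894
  R = 0.263894^2 = 0.06964
  R(%) = 0.06964 * 100 = 6.964%

6.964%


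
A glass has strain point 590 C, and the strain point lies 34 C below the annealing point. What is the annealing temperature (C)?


T_anneal = T_strain + gap:
  T_anneal = 590 + 34 = 624 C

624 C


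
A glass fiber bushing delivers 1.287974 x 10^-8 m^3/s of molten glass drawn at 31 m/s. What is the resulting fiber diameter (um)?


Cross-sectional area from continuity:
  A = Q / v = 1.287974 x 10^-8 / 31 = 4.154755 x 10^-10 m^2
Diameter from circular cross-section:
  d = sqrt(4A / pi) * 10^6 (m -> um)
  d = sqrt(4 * 4.154755 x 10^-10 / pi) * 10^6 = 23.0 um

23.0 um


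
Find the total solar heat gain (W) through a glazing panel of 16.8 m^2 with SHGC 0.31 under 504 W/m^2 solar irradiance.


Solar heat gain: Q = Area * SHGC * Irradiance
  Q = 16.8 * 0.31 * 504 = 2624.8 W

2624.8 W


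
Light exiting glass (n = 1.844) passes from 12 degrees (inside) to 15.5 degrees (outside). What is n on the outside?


Apply Snell's law: n1 * sin(theta1) = n2 * sin(theta2)
  n2 = n1 * sin(theta1) / sin(theta2)
  sin(12) = 0.207912
  sin(15.5) = 0.267238
  n2 = 1.844 * 0.207912 / 0.267238 = 1.4346

1.4346


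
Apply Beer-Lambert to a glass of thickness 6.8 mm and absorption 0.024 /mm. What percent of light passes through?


Beer-Lambert law: T = exp(-alpha * thickness)
  exponent = -0.024 * 6.8 = -0.1632
  T = exp(-0.1632) = 0.8494
  Percentage = 0.8494 * 100 = 84.94%

84.94%


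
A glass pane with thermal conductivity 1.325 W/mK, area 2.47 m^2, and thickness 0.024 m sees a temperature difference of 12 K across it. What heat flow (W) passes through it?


Fourier's law: Q = k * A * dT / t
  Q = 1.325 * 2.47 * 12 / 0.024
  Q = 39.273 / 0.024 = 1636.4 W

1636.4 W


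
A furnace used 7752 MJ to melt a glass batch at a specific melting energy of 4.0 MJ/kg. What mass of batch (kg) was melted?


Rearrange E = m * s for m:
  m = E / s
  m = 7752 / 4.0 = 1938.0 kg

1938.0 kg


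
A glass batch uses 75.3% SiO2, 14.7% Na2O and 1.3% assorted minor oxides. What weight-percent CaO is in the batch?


Pieces sum to 100%:
  CaO = 100 - (SiO2 + Na2O + others)
  CaO = 100 - (75.3 + 14.7 + 1.3) = 8.7%

8.7%


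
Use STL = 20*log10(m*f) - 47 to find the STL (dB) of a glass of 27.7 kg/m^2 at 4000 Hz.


Mass law: STL = 20 * log10(m * f) - 47
  m * f = 27.7 * 4000 = 110800
  log10(110800) = 5.04454
  STL = 20 * 5.04454 - 47 = 100.8908 - 47 = 53.9 dB

53.9 dB


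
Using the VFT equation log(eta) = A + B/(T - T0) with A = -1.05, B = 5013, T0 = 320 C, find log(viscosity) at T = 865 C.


VFT equation: log(eta) = A + B / (T - T0)
  T - T0 = 865 - 320 = 545
  B / (T - T0) = 5013 / 545 = 9.198
  log(eta) = -1.05 + 9.198 = 8.148

8.148


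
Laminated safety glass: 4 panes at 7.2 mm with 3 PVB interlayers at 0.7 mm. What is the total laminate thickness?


Total thickness = glass contribution + PVB contribution
  Glass: 4 * 7.2 = 28.8 mm
  PVB: 3 * 0.7 = 2.1 mm
  Total = 28.8 + 2.1 = 30.9 mm

30.9 mm


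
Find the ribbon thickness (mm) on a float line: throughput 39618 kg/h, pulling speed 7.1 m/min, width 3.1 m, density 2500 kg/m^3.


Ribbon cross-section from mass balance:
  Volume rate = throughput / density = 39618 / 2500 = 15.8472 m^3/h
  thickness = volume rate / (speed * 60 * width), i.e.
  thickness = throughput / (60 * speed * width * density) * 1000
  thickness = 39618 / (60 * 7.1 * 3.1 * 2500) * 1000 = 12.0 mm

12.0 mm


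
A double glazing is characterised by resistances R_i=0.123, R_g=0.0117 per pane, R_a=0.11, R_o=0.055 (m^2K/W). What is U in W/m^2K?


Total thermal resistance (series):
  R_total = R_in + R_glass + R_air + R_glass + R_out
  R_total = 0.123 + 0.0117 + 0.11 + 0.0117 + 0.055 = 0.3114 m^2K/W
U-value = 1 / R_total = 1 / 0.3114 = 3.211 W/m^2K

3.211 W/m^2K


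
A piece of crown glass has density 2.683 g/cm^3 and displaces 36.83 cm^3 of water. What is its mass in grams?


Rearrange rho = m / V:
  m = rho * V
  m = 2.683 * 36.83 = 98.815 g

98.815 g


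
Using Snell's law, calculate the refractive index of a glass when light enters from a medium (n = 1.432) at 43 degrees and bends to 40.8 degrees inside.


Apply Snell's law: n1 * sin(theta1) = n2 * sin(theta2)
  n2 = n1 * sin(theta1) / sin(theta2)
  sin(43) = 0.681998
  sin(40.8) = 0.653421
  n2 = 1.432 * 0.681998 / 0.653421 = 1.4946

1.4946


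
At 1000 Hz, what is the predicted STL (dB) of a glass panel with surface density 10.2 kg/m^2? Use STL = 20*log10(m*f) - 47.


Mass law: STL = 20 * log10(m * f) - 47
  m * f = 10.2 * 1000 = 10200
  log10(10200) = 4.0086
  STL = 20 * 4.0086 - 47 = 80.172 - 47 = 33.2 dB

33.2 dB


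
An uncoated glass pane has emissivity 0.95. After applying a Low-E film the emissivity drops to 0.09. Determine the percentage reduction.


Percentage reduction = (1 - coated/uncoated) * 100
  Ratio = 0.09 / 0.95 = 0.0947
  Reduction = (1 - 0.0947) * 100 = 90.5%

90.5%


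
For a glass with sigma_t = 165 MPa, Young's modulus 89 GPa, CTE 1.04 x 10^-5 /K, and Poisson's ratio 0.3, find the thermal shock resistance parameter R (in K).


Thermal shock resistance: R = sigma * (1 - nu) / (E * alpha)
  Numerator = 165 * (1 - 0.3) = 115.5
  Denominator = 89 * 1000 * (1.04 x 10^-5) = 0.9256
  R = 115.5 / 0.9256 = 124.8 K

124.8 K


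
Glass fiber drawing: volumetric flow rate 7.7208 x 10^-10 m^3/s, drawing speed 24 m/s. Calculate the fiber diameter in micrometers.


Cross-sectional area from continuity:
  A = Q / v = 7.7208 x 10^-10 / 24 = 3.217 x 10^-11 m^2
Diameter from circular cross-section:
  d = sqrt(4A / pi) * 10^6 (m -> um)
  d = sqrt(4 * 3.217 x 10^-11 / pi) * 10^6 = 6.4 um

6.4 um


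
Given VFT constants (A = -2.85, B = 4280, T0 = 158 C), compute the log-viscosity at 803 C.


VFT equation: log(eta) = A + B / (T - T0)
  T - T0 = 803 - 158 = 645
  B / (T - T0) = 4280 / 645 = 6.636
  log(eta) = -2.85 + 6.636 = 3.786

3.786


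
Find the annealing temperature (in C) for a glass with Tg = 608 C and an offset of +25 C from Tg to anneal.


The annealing temperature is Tg plus the offset:
  T_anneal = 608 + 25 = 633 C

633 C


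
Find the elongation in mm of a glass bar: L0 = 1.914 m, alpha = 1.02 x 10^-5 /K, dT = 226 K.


Thermal expansion formula: dL = alpha * L0 * dT
  dL = (1.02 x 10^-5) * 1.914 * 226 = 0.00441215 m
Convert to mm: 0.00441215 * 1000 = 4.4122 mm

4.4122 mm


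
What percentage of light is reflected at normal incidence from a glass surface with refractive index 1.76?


Fresnel reflectance at normal incidence:
  R = ((n - 1)/(n + 1))^2
  (n - 1)/(n + 1) = (1.76 - 1)/(1.76 + 1) = 0.275362
  R = 0.275362^2 = 0.0758242
  R(%) = 0.0758242 * 100 = 7.582%

7.582%


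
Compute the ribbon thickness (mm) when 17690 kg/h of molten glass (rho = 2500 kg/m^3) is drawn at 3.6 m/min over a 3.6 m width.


Ribbon cross-section from mass balance:
  Volume rate = throughput / density = 17690 / 2500 = 7.076 m^3/h
  thickness = volume rate / (speed * 60 * width), i.e.
  thickness = throughput / (60 * speed * width * density) * 1000
  thickness = 17690 / (60 * 3.6 * 3.6 * 2500) * 1000 = 9.1 mm

9.1 mm


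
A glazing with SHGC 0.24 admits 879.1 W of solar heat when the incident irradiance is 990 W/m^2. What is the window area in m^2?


Rearrange Q = Area * SHGC * Irradiance:
  Area = Q / (SHGC * Irradiance)
  Area = 879.1 / (0.24 * 990) = 3.7 m^2

3.7 m^2


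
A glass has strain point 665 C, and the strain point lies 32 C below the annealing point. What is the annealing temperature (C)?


T_anneal = T_strain + gap:
  T_anneal = 665 + 32 = 697 C

697 C


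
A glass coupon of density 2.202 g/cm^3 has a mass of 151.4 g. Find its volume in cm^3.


Rearrange rho = m / V:
  V = m / rho
  V = 151.4 / 2.202 = 68.756 cm^3

68.756 cm^3


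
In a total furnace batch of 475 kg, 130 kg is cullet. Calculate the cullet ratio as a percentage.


Cullet ratio = (cullet mass / total batch mass) * 100
  Ratio = 130 / 475 * 100 = 27.37%

27.37%


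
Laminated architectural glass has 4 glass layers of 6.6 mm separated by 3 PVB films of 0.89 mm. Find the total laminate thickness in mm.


Total thickness = glass contribution + PVB contribution
  Glass: 4 * 6.6 = 26.4 mm
  PVB: 3 * 0.89 = 2.67 mm
  Total = 26.4 + 2.67 = 29.07 mm

29.07 mm


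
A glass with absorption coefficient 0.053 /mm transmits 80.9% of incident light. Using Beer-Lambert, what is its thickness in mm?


Rearrange T = exp(-alpha * thickness):
  thickness = -ln(T) / alpha
  T = 80.9/100 = 0.809
  ln(T) = -0.21196
  -ln(T) = 0.21196
  thickness = 0.21196 / 0.053 = 4.0 mm

4.0 mm


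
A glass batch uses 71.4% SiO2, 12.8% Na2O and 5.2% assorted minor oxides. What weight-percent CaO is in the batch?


Pieces sum to 100%:
  CaO = 100 - (SiO2 + Na2O + others)
  CaO = 100 - (71.4 + 12.8 + 5.2) = 10.6%

10.6%


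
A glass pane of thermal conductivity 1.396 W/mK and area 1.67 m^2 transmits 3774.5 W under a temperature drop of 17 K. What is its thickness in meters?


Fourier's law: t = k * A * dT / Q
  t = 1.396 * 1.67 * 17 / 3774.5
  t = 39.63244 / 3774.5 = 0.0105 m

0.0105 m


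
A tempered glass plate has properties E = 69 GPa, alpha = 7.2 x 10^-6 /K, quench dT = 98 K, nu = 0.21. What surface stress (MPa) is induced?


Tempering stress: sigma = E * alpha * dT / (1 - nu)
  E (MPa) = 69 * 1000 = 69000
  Numerator = 69000 * (7.2 x 10^-6) * 98 = 48.6864
  Denominator = 1 - 0.21 = 0.79
  sigma = 48.6864 / 0.79 = 61.6 MPa

61.6 MPa


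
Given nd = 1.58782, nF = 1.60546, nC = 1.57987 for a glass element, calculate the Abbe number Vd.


Abbe number formula: Vd = (nd - 1) / (nF - nC)
  nd - 1 = 1.58782 - 1 = 0.58782
  nF - nC = 1.60546 - 1.57987 = 0.02559
  Vd = 0.58782 / 0.02559 = 22.97

22.97


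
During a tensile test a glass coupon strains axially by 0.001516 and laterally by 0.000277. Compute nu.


Poisson's ratio: nu = lateral strain / axial strain
  nu = 0.000277 / 0.001516 = 0.1827

0.1827


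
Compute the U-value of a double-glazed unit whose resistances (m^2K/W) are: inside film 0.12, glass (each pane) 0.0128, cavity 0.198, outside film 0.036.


Total thermal resistance (series):
  R_total = R_in + R_glass + R_air + R_glass + R_out
  R_total = 0.12 + 0.0128 + 0.198 + 0.0128 + 0.036 = 0.3796 m^2K/W
U-value = 1 / R_total = 1 / 0.3796 = 2.634 W/m^2K

2.634 W/m^2K


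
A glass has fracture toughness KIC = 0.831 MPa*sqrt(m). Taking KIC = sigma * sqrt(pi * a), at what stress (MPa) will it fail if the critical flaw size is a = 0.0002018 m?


Rearrange KIC = sigma * sqrt(pi * a):
  sigma = KIC / sqrt(pi * a)
  sqrt(pi * 0.0002018) = 0.025179
  sigma = 0.831 / 0.025179 = 33.0 MPa

33.0 MPa


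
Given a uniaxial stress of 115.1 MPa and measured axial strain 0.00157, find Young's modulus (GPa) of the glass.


Young's modulus: E = stress / strain
  E = 115.1 MPa / 0.00157 = 73312.1 MPa
Convert to GPa: 73312.1 / 1000 = 73.31 GPa

73.31 GPa


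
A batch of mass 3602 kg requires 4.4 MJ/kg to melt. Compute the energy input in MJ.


Total energy = mass * specific energy
  E = 3602 * 4.4 = 15848.8 MJ

15848.8 MJ


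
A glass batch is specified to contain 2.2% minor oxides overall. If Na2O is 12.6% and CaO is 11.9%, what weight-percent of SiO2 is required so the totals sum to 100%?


Known pieces sum to 100%:
  SiO2 = 100 - (others + Na2O + CaO)
  SiO2 = 100 - (2.2 + 12.6 + 11.9) = 73.3%

73.3%


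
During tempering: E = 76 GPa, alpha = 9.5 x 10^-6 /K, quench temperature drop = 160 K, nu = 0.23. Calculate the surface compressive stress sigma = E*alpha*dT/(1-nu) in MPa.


Tempering stress: sigma = E * alpha * dT / (1 - nu)
  E (MPa) = 76 * 1000 = 76000
  Numerator = 76000 * (9.5 x 10^-6) * 160 = 115.52
  Denominator = 1 - 0.23 = 0.77
  sigma = 115.52 / 0.77 = 150.0 MPa

150.0 MPa


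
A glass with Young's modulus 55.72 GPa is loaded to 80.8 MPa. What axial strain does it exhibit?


Rearrange E = sigma / epsilon:
  epsilon = sigma / E
  E (MPa) = 55.72 * 1000 = 55720
  epsilon = 80.8 / 55720 = 0.00145

0.00145


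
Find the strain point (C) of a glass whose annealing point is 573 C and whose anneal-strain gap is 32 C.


Strain point = annealing point - difference:
  T_strain = 573 - 32 = 541 C

541 C


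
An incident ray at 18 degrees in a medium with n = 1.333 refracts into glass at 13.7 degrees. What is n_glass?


Apply Snell's law: n1 * sin(theta1) = n2 * sin(theta2)
  n2 = n1 * sin(theta1) / sin(theta2)
  sin(18) = 0.309017
  sin(13.7) = 0.236838
  n2 = 1.333 * 0.309017 / 0.236838 = 1.7392

1.7392


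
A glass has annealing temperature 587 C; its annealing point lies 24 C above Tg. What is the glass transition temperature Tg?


Rearrange T_anneal = Tg + offset for Tg:
  Tg = T_anneal - offset = 587 - 24 = 563 C

563 C


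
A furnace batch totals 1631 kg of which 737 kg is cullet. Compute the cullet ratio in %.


Cullet ratio = (cullet mass / total batch mass) * 100
  Ratio = 737 / 1631 * 100 = 45.19%

45.19%


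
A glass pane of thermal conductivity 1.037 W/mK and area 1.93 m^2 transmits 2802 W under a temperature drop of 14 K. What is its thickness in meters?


Fourier's law: t = k * A * dT / Q
  t = 1.037 * 1.93 * 14 / 2802
  t = 28.01974 / 2802 = 0.01 m

0.01 m


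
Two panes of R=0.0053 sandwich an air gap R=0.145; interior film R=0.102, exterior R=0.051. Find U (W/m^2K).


Total thermal resistance (series):
  R_total = R_in + R_glass + R_air + R_glass + R_out
  R_total = 0.102 + 0.0053 + 0.145 + 0.0053 + 0.051 = 0.3086 m^2K/W
U-value = 1 / R_total = 1 / 0.3086 = 3.24 W/m^2K

3.24 W/m^2K


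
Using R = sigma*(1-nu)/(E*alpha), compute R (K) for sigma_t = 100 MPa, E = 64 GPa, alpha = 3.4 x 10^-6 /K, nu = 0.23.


Thermal shock resistance: R = sigma * (1 - nu) / (E * alpha)
  Numerator = 100 * (1 - 0.23) = 77.0
  Denominator = 64 * 1000 * (3.4 x 10^-6) = 0.2176
  R = 77.0 / 0.2176 = 353.9 K

353.9 K


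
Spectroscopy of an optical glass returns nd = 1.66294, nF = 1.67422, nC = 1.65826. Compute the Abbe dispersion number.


Abbe number formula: Vd = (nd - 1) / (nF - nC)
  nd - 1 = 1.66294 - 1 = 0.66294
  nF - nC = 1.67422 - 1.65826 = 0.01596
  Vd = 0.66294 / 0.01596 = 41.54

41.54


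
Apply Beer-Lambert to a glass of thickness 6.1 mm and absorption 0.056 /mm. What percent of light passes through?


Beer-Lambert law: T = exp(-alpha * thickness)
  exponent = -0.056 * 6.1 = -0.3416
  T = exp(-0.3416) = 0.7106
  Percentage = 0.7106 * 100 = 71.06%

71.06%
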